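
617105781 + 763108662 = 1380214443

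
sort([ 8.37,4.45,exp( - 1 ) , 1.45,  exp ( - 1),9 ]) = [ exp ( - 1),exp( - 1 ),1.45,4.45,  8.37,  9 ]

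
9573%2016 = 1509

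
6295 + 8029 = 14324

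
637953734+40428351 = 678382085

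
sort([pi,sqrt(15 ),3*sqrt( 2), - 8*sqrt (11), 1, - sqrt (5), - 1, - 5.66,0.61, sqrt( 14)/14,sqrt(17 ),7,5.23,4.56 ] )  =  [ - 8*sqrt ( 11), - 5.66,-sqrt( 5), - 1,sqrt( 14)/14,0.61, 1,pi,sqrt(15), sqrt(17),3*sqrt (2 ), 4.56, 5.23,7]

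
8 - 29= - 21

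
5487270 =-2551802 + 8039072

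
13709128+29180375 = 42889503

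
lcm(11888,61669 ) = 986704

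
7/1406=7/1406 =0.00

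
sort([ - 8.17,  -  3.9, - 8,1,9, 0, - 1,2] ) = [-8.17, - 8, - 3.9, - 1,0,  1, 2,9]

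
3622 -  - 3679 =7301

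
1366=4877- 3511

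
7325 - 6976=349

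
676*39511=26709436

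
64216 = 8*8027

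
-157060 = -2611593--2454533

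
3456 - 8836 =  - 5380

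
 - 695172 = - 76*9147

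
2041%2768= 2041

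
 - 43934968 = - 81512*539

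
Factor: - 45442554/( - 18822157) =2^1*3^1*41^( - 2)*11197^( - 1 )*7573759^1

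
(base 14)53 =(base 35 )23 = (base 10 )73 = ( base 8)111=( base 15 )4D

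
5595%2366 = 863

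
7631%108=71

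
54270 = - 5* (-10854 )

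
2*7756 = 15512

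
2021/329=6+1/7 = 6.14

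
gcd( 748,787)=1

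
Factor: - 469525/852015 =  - 93905/170403 = -  3^( -1 ) * 5^1 * 7^1 * 79^( - 1) * 719^(  -  1)*2683^1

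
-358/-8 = 179/4 = 44.75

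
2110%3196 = 2110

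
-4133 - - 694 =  - 3439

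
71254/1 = 71254 = 71254.00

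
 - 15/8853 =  - 5/2951 = - 0.00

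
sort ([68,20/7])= [ 20/7 , 68 ]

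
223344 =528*423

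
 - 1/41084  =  -1 +41083/41084 = - 0.00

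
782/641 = 1 + 141/641 = 1.22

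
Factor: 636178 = 2^1 *37^1*8597^1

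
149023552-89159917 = 59863635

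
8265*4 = 33060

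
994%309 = 67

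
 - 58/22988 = -29/11494 = -0.00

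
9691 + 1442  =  11133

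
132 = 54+78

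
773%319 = 135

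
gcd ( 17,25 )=1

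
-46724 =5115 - 51839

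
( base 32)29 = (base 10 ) 73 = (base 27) 2j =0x49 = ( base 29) 2f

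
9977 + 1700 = 11677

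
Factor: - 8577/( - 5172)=2^(-2)*3^1*431^( - 1) * 953^1=2859/1724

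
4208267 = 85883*49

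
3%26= 3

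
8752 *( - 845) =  - 7395440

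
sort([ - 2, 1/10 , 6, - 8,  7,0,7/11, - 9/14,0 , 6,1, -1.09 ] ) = [-8, - 2, - 1.09, - 9/14  ,  0,0, 1/10, 7/11,  1, 6, 6  ,  7 ] 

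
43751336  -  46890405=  - 3139069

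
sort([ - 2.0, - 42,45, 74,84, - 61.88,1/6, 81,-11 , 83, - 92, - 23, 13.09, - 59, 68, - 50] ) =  [ - 92, - 61.88, - 59, - 50, - 42 , - 23,  -  11, - 2.0,  1/6,13.09, 45, 68  ,  74, 81, 83,  84]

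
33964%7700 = 3164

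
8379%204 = 15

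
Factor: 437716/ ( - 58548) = -3^(  -  1)*7^( - 1 ) *157^1 = -157/21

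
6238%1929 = 451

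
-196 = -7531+7335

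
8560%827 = 290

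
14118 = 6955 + 7163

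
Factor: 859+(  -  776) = 83 = 83^1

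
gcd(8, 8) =8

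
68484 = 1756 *39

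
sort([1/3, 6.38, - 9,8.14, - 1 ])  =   [ - 9 , - 1,1/3, 6.38, 8.14] 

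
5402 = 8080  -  2678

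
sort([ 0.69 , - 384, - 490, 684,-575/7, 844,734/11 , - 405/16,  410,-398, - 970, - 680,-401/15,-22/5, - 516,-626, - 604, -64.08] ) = [  -  970, - 680,-626, - 604, - 516,  -  490,-398, - 384, - 575/7 ,-64.08, - 401/15 , - 405/16, - 22/5,0.69, 734/11, 410,684,844]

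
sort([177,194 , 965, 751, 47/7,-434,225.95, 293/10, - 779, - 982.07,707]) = [-982.07,-779,-434,47/7 , 293/10,177, 194,225.95,707,751,965 ] 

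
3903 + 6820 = 10723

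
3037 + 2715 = 5752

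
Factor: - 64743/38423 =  - 3^1*11^ ( - 1)*499^( - 1)*3083^1 = - 9249/5489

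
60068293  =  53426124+6642169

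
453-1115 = - 662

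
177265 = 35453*5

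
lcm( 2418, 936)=29016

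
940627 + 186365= 1126992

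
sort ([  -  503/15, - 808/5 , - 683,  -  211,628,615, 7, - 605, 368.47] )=[ - 683 ,-605,-211,  -  808/5 , - 503/15, 7,368.47,  615,628]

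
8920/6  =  1486+2/3= 1486.67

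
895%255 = 130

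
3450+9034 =12484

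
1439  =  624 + 815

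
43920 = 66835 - 22915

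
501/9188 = 501/9188=0.05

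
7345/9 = 7345/9=816.11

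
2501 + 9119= 11620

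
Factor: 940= 2^2*5^1*47^1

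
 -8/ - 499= 8/499 = 0.02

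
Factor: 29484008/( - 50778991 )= -2^3*3685501^1*50778991^( -1 ) 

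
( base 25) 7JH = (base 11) 3725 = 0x1303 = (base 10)4867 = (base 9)6607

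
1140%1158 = 1140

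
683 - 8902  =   - 8219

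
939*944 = 886416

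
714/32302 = 357/16151 = 0.02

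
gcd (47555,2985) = 5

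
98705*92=9080860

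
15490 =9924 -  - 5566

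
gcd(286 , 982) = 2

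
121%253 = 121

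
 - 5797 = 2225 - 8022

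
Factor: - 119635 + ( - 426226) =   -  545861 = - 37^1*14753^1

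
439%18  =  7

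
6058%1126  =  428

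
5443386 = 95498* 57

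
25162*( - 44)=-1107128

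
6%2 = 0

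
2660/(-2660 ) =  - 1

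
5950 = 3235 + 2715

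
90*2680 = 241200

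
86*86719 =7457834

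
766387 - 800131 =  - 33744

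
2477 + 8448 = 10925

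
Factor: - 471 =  - 3^1*157^1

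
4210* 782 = 3292220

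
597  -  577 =20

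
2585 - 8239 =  - 5654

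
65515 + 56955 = 122470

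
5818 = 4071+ 1747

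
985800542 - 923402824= 62397718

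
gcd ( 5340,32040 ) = 5340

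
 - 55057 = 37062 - 92119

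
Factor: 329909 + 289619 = 2^3*7^1*13^1*23^1*37^1 = 619528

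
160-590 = -430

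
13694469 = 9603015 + 4091454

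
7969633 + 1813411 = 9783044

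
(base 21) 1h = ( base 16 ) 26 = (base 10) 38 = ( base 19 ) 20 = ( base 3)1102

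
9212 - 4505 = 4707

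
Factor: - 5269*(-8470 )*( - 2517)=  - 2^1*3^1*5^1*7^1*11^3 * 479^1*839^1 = - 112329758310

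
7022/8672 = 3511/4336 = 0.81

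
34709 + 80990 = 115699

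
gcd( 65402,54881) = 1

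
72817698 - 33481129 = 39336569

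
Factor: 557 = 557^1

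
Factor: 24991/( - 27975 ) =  - 67/75 = - 3^ (-1 )*5^(  -  2 ) * 67^1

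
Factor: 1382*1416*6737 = 13183716144 = 2^4 * 3^1*59^1*691^1* 6737^1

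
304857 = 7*43551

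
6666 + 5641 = 12307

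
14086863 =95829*147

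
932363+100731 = 1033094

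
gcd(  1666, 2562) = 14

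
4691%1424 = 419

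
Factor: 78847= 37^1*2131^1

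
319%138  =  43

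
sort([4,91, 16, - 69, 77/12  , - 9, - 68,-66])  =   [ - 69, - 68, - 66, - 9,4,77/12,16,91 ] 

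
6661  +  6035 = 12696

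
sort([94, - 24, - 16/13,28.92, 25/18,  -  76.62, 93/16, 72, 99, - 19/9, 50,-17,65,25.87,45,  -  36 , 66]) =[ - 76.62, - 36, - 24, - 17,  -  19/9,-16/13, 25/18, 93/16, 25.87, 28.92, 45, 50,65, 66, 72, 94, 99]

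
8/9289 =8/9289=0.00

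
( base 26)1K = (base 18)2A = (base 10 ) 46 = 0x2E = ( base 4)232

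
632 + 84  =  716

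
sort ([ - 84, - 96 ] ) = [ - 96 ,-84 ]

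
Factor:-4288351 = -521^1*8231^1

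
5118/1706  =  3 = 3.00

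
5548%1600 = 748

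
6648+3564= 10212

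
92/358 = 46/179 = 0.26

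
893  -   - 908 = 1801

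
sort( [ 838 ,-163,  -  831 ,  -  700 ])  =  [ - 831, - 700 ,- 163, 838]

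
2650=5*530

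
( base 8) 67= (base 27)21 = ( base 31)1O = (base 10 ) 55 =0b110111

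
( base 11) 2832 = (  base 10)3665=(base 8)7121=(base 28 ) 4ip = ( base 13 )188c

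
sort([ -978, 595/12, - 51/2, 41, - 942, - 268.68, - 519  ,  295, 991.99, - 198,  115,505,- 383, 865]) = [ - 978, - 942,-519,-383,-268.68, - 198  , -51/2,41, 595/12,115, 295, 505,865,991.99]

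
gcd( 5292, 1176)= 588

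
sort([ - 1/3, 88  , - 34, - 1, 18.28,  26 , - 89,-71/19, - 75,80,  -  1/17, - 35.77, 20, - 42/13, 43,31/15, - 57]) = [ - 89, - 75,- 57 ,  -  35.77, -34, - 71/19, - 42/13,  -  1,-1/3, - 1/17,31/15,18.28,  20, 26,43,80, 88 ] 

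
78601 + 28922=107523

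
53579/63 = 53579/63 = 850.46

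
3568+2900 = 6468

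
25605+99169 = 124774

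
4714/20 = 235  +  7/10 = 235.70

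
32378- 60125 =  - 27747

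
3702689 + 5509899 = 9212588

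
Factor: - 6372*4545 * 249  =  -2^2* 3^6 * 5^1*59^1*83^1*101^1 = - 7211224260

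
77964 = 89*876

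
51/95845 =51/95845 = 0.00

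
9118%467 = 245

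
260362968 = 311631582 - 51268614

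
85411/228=85411/228 = 374.61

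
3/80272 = 3/80272 = 0.00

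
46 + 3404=3450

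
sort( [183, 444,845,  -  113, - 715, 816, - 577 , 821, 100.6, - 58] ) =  [ - 715, - 577 , - 113, - 58,100.6, 183,444, 816,821  ,  845] 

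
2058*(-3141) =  - 6464178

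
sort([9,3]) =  [ 3 , 9 ]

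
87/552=29/184  =  0.16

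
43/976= 43/976 = 0.04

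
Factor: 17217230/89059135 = 3443446/17811827 = 2^1*11^( - 1)*19^1*90617^1 * 1619257^( - 1)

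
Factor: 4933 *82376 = 406360808=2^3 * 7^1 *1471^1*4933^1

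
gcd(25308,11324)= 76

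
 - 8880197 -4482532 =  - 13362729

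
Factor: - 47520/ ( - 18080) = 3^3 * 11^1 * 113^( - 1 ) = 297/113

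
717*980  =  702660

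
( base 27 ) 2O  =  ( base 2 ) 1001110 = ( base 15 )53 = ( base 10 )78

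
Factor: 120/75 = 8/5 = 2^3 * 5^(  -  1 ) 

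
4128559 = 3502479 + 626080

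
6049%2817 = 415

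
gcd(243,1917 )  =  27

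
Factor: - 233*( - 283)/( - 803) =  - 11^( - 1)*73^( - 1 )*233^1*283^1= - 65939/803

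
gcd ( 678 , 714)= 6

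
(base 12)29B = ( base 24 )GN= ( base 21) J8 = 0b110010111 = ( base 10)407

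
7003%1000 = 3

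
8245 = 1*8245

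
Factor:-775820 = -2^2*5^1*38791^1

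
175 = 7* 25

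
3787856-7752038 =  - 3964182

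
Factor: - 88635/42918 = - 95/46= - 2^( - 1)*5^1*19^1*23^( - 1) 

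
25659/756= 33+79/84 = 33.94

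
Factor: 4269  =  3^1 * 1423^1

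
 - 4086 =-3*1362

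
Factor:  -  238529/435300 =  - 2^( - 2)*3^ (-1)*5^( - 2)  *1451^( - 1)*238529^1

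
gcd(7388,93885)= 1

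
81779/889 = 91 + 880/889 =91.99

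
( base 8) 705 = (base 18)173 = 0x1c5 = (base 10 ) 453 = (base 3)121210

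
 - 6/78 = -1/13 = - 0.08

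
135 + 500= 635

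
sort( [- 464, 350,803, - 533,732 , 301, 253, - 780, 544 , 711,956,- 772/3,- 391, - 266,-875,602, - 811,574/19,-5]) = [ - 875,  -  811,-780, - 533, - 464 , - 391 ,-266,- 772/3, - 5,574/19,253, 301, 350, 544, 602, 711,732, 803,956]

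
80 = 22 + 58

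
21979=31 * 709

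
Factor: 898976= 2^5*13^1  *2161^1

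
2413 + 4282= 6695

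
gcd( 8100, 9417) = 3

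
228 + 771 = 999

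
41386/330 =20693/165 =125.41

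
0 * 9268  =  0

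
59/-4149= - 1 + 4090/4149 = - 0.01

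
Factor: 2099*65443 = 137364857 = 7^1*2099^1*9349^1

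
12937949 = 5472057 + 7465892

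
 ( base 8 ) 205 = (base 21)67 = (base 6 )341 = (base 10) 133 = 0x85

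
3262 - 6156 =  - 2894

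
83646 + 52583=136229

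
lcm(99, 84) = 2772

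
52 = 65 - 13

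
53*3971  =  210463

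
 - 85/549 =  - 85/549 = - 0.15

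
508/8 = 63 + 1/2=63.50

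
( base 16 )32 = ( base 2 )110010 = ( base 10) 50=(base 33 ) 1H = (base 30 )1k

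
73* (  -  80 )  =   - 5840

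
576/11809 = 576/11809 = 0.05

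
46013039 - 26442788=19570251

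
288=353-65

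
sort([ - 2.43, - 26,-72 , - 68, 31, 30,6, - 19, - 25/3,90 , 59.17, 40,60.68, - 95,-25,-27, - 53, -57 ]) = [ - 95, - 72 ,-68, - 57,-53 , - 27,-26 , - 25, - 19, - 25/3, - 2.43,6,30,  31,40,59.17 , 60.68,90] 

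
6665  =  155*43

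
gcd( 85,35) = 5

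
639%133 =107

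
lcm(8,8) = 8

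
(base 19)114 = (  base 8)600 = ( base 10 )384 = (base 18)136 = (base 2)110000000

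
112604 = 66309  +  46295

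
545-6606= - 6061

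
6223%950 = 523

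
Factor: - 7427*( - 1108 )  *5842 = 48074495672 = 2^3*7^1*23^1*127^1*277^1 * 1061^1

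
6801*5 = 34005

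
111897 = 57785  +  54112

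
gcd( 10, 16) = 2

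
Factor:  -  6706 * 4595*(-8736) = 269191715520 = 2^6*3^1*5^1*7^2*13^1 * 479^1*919^1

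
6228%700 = 628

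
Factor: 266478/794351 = 2^1*3^1*1931^1*34537^(-1 ) = 11586/34537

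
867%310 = 247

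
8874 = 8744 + 130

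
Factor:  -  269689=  -7^1*59^1 * 653^1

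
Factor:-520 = - 2^3 * 5^1 * 13^1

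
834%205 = 14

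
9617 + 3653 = 13270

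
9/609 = 3/203 = 0.01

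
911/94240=911/94240 = 0.01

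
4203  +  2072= 6275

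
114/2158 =57/1079 = 0.05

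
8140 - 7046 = 1094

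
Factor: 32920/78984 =4115/9873 = 3^ ( - 2) * 5^1*823^1*1097^( - 1)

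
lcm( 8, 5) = 40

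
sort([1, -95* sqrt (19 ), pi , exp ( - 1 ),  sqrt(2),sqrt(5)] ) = [ - 95*sqrt(19),  exp( - 1)  ,  1, sqrt( 2), sqrt( 5 ),  pi]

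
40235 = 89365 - 49130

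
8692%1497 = 1207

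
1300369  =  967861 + 332508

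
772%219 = 115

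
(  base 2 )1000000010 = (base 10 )514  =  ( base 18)1aa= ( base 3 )201001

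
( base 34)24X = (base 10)2481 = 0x9b1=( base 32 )2dh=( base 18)7BF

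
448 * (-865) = - 387520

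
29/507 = 29/507 = 0.06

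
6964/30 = 232 + 2/15 = 232.13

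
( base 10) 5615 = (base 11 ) 4245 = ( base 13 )272c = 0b1010111101111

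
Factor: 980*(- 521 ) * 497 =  - 2^2 *5^1*7^3*71^1*521^1 =-253758260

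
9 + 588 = 597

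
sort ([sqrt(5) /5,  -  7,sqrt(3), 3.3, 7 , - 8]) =[ - 8, - 7,  sqrt( 5 ) /5 , sqrt (3 ),3.3, 7]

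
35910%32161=3749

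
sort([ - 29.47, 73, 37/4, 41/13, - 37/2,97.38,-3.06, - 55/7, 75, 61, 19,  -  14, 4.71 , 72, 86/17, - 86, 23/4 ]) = [ - 86, - 29.47,  -  37/2, - 14,-55/7 ,-3.06,41/13,4.71, 86/17,23/4,37/4, 19, 61, 72, 73, 75 , 97.38]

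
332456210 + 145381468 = 477837678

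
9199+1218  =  10417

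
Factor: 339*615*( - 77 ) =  - 16053345 = - 3^2*5^1*7^1*11^1*41^1* 113^1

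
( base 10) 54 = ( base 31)1N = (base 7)105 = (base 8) 66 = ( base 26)22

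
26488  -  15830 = 10658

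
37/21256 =37/21256 = 0.00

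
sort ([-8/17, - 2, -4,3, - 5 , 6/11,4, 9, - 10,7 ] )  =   [ - 10 ,  -  5, - 4, -2, - 8/17 , 6/11, 3,4, 7,9]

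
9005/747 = 12 + 41/747 =12.05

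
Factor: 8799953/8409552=2^( - 4)*3^ ( - 1) *19^( - 1 )*41^1 * 71^1* 3023^1 *9221^( - 1 ) 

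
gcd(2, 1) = 1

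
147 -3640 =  -3493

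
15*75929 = 1138935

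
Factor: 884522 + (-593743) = 290779=101^1*2879^1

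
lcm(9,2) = 18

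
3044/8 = 761/2 = 380.50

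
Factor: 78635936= 2^5*29^1 * 84737^1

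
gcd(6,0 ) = 6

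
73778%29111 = 15556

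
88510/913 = 88510/913 = 96.94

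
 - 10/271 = -10/271 = - 0.04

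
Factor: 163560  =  2^3*3^1*5^1*29^1*47^1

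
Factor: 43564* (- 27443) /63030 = - 2^1*3^(- 1 )*5^ ( - 1 )*11^( - 1 )*13^1  *191^( -1)*2111^1*10891^1 =-597763426/31515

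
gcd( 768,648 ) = 24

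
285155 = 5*57031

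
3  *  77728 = 233184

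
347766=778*447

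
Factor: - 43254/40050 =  - 3^3*5^( - 2) =- 27/25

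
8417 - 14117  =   - 5700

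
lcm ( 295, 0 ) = 0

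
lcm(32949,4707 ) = 32949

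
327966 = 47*6978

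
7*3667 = 25669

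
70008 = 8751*8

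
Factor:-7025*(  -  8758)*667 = 41037141650= 2^1*5^2*23^1*29^2 * 151^1*281^1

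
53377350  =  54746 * 975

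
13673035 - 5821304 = 7851731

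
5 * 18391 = 91955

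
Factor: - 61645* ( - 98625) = 6079738125 = 3^1*5^4 * 263^1* 12329^1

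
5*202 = 1010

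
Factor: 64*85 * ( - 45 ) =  - 2^6*3^2*5^2*17^1 = - 244800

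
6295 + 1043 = 7338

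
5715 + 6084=11799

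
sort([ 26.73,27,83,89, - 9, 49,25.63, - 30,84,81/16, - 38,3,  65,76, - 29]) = [ - 38, - 30,  -  29,-9,3, 81/16, 25.63,26.73, 27,49,  65, 76,83 , 84,  89] 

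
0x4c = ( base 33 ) 2a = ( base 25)31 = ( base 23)37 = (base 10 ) 76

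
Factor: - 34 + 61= 3^3 = 27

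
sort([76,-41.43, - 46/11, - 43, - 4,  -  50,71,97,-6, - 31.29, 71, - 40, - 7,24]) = [ - 50,-43 , - 41.43, - 40, - 31.29 , - 7, - 6 , - 46/11, - 4,24,  71, 71, 76 , 97] 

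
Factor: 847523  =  53^1*15991^1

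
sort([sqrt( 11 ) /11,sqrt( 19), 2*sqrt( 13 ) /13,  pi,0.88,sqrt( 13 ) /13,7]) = [sqrt( 13)/13,  sqrt(11)/11,2 * sqrt( 13 )/13,0.88,pi,sqrt( 19),7 ] 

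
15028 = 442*34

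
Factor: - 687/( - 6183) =3^(-2)  =  1/9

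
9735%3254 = 3227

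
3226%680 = 506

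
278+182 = 460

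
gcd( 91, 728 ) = 91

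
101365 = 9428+91937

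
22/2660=11/1330 = 0.01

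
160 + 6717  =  6877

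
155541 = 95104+60437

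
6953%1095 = 383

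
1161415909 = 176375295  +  985040614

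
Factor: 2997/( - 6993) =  - 3/7=- 3^1*7^( - 1 )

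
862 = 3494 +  - 2632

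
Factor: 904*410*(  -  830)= - 2^5*5^2*41^1* 83^1*113^1 = - 307631200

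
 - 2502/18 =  - 139 = - 139.00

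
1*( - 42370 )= - 42370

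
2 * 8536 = 17072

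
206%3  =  2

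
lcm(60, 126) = 1260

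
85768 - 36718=49050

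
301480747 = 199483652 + 101997095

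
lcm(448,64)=448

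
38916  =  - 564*( - 69)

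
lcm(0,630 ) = 0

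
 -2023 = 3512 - 5535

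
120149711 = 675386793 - 555237082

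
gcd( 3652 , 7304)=3652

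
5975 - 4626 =1349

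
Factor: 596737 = 596737^1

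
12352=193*64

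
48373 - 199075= - 150702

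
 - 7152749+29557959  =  22405210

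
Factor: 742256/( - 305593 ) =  - 2^4*23^1*2017^1 * 305593^( - 1)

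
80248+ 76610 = 156858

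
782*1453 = 1136246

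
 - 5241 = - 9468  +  4227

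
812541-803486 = 9055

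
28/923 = 28/923=0.03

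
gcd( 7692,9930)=6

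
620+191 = 811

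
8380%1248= 892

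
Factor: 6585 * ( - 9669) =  - 3^2  *  5^1*11^1 * 293^1*439^1 = - 63670365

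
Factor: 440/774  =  220/387 = 2^2*3^(-2) * 5^1*11^1*43^( - 1)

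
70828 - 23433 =47395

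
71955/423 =7995/47  =  170.11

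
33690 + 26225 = 59915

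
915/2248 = 915/2248 = 0.41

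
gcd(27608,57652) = 812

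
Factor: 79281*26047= 3^2*7^1 * 23^1*61^2*383^1= 2065032207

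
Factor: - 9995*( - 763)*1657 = 5^1*7^1 * 109^1*1657^1*1999^1 = 12636588545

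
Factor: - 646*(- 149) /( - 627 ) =  -  5066/33= - 2^1*3^( - 1)*11^(-1) * 17^1*149^1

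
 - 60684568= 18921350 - 79605918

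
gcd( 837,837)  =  837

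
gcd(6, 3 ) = 3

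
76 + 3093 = 3169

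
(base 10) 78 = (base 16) 4e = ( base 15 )53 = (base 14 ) 58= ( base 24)36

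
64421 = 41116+23305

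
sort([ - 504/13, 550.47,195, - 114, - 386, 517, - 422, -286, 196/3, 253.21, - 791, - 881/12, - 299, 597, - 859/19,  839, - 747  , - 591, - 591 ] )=[ - 791, - 747, - 591, - 591 , - 422, - 386  ,-299, - 286, - 114,-881/12, - 859/19, - 504/13, 196/3, 195, 253.21,517, 550.47, 597,839]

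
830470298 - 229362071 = 601108227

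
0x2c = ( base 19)26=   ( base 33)1b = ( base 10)44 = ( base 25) 1j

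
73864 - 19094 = 54770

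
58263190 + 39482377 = 97745567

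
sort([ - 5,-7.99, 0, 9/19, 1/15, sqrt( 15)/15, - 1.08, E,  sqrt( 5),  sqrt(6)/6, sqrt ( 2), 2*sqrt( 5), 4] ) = [ - 7.99, - 5, - 1.08, 0,1/15, sqrt( 15)/15, sqrt (6 ) /6,9/19,sqrt( 2), sqrt( 5 ),E, 4, 2 * sqrt(5)] 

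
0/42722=0 = 0.00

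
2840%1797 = 1043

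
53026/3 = 53026/3 = 17675.33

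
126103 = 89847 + 36256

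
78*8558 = 667524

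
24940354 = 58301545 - 33361191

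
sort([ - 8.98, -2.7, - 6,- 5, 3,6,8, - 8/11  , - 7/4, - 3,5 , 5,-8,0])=[ - 8.98, - 8, - 6, - 5,  -  3  , - 2.7, - 7/4,  -  8/11, 0, 3,5,5,6,8]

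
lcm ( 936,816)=31824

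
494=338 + 156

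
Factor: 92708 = 2^2*7^2*11^1*43^1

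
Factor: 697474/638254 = 348737/319127  =  61^1*5717^1*319127^(  -  1) 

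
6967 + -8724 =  - 1757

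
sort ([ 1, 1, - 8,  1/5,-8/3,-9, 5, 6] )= [-9, -8 ,-8/3, 1/5, 1,1,  5, 6]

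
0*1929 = 0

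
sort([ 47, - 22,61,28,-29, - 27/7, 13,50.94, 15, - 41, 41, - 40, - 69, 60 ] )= [ - 69, - 41,-40, - 29,-22, - 27/7 , 13, 15,28, 41,47, 50.94, 60, 61]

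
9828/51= 3276/17 = 192.71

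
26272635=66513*395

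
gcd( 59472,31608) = 72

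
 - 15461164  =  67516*( - 229) 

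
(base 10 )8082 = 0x1f92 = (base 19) 1377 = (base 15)25DC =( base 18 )16h0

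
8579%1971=695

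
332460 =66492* 5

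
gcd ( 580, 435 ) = 145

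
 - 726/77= -10 +4/7  =  - 9.43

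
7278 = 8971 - 1693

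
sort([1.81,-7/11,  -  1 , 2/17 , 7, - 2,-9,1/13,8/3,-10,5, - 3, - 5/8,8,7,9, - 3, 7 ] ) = [  -  10,-9,-3,-3,-2,  -  1,  -  7/11,-5/8,  1/13,2/17,1.81,8/3, 5, 7, 7,7,8,9 ]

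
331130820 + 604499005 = 935629825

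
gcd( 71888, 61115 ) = 1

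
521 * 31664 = 16496944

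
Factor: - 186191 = -186191^1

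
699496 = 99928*7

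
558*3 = 1674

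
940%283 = 91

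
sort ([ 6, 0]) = [ 0,6] 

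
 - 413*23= - 9499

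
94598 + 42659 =137257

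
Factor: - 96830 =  - 2^1*5^1*23^1*421^1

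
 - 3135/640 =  - 5+13/128 =- 4.90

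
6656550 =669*9950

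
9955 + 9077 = 19032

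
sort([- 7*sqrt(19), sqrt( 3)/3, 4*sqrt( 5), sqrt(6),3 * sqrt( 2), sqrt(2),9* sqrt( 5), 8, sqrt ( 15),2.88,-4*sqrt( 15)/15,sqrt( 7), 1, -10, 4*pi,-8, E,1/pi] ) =[ - 7*sqrt( 19 ),-10,-8, - 4*sqrt ( 15)/15, 1/pi, sqrt( 3)/3, 1,sqrt(2),sqrt( 6), sqrt(7), E, 2.88, sqrt( 15), 3*sqrt( 2),8,4 *sqrt( 5 ), 4*pi,  9*sqrt( 5) ] 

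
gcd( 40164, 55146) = 6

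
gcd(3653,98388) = 1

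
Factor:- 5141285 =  - 5^1*257^1 * 4001^1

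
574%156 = 106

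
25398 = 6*4233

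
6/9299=6/9299 = 0.00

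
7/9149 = 1/1307 = 0.00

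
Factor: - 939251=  - 23^1*97^1 *421^1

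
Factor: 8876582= 2^1 * 11^1*13^1*41^1*757^1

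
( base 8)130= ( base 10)88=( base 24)3G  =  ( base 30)2S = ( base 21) 44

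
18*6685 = 120330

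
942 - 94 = 848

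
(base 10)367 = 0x16f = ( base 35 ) AH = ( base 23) FM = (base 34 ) ar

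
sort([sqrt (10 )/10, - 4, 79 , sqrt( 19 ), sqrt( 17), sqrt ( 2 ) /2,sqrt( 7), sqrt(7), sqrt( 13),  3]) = [ - 4,sqrt (10)/10,sqrt( 2 )/2,  sqrt(7),sqrt(7 ),3,sqrt( 13 ), sqrt(17),sqrt( 19) , 79]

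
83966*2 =167932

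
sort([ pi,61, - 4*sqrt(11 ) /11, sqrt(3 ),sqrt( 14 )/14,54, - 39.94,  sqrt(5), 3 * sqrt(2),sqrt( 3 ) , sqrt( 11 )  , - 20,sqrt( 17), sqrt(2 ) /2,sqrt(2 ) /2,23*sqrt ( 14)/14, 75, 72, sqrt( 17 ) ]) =[ - 39.94,-20,  -  4*sqrt( 11 )/11,sqrt(14 )/14,sqrt(2 )/2, sqrt(2)/2, sqrt( 3 ), sqrt(3 ),sqrt( 5), pi , sqrt( 11) , sqrt( 17 ), sqrt( 17),3 * sqrt( 2 ), 23*sqrt( 14)/14, 54,61,72, 75] 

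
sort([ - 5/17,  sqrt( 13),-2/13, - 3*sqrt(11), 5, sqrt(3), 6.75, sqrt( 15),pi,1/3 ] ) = [ - 3 * sqrt(11 ),-5/17, - 2/13, 1/3,sqrt( 3), pi, sqrt( 13 ), sqrt(15), 5, 6.75 ] 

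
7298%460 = 398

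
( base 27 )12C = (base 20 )1jf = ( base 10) 795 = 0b1100011011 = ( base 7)2214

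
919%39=22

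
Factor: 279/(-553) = - 3^2*7^( -1 )*31^1*79^( - 1)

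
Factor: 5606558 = 2^1 * 19^1* 147541^1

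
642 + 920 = 1562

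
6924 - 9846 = -2922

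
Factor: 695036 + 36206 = 731242 =2^1*131^1*2791^1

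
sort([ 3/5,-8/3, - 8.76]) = [ - 8.76,-8/3,3/5] 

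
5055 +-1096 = 3959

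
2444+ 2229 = 4673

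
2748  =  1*2748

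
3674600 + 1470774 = 5145374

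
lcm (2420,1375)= 60500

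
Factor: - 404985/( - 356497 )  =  3^1*5^1*7^2*647^( - 1 ) = 735/647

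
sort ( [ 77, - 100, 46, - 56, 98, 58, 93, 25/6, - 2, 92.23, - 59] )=[ - 100, - 59, -56, - 2, 25/6, 46, 58, 77, 92.23, 93, 98 ] 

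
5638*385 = 2170630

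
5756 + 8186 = 13942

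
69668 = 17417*4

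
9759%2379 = 243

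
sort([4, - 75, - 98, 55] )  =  [ - 98, - 75, 4, 55]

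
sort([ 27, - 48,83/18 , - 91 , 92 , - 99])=[ - 99 , - 91, - 48,83/18,27,92 ] 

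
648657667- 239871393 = 408786274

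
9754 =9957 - 203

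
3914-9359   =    -  5445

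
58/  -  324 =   -  29/162 =- 0.18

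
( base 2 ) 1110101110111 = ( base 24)D27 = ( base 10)7543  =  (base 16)1d77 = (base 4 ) 1311313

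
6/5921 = 6/5921 = 0.00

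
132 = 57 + 75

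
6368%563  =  175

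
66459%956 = 495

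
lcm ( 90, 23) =2070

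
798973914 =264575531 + 534398383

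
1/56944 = 1/56944 =0.00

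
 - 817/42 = -20 + 23/42 = -19.45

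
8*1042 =8336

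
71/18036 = 71/18036 =0.00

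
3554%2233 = 1321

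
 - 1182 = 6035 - 7217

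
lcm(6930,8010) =616770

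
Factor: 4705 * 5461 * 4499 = 115597328495 = 5^1*11^1*43^1*127^1*409^1*941^1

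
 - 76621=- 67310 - 9311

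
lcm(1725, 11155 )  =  167325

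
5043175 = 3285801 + 1757374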